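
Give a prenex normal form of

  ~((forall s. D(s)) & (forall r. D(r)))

Move each ¬ inward, flipping quantifiers it crosses:
  (exists s. ~D(s)) | (exists r. ~D(r))
Pull the quantifiers to the front (each side's bound variable is not free in the other side):
  exists s. exists r. (~D(s) | ~D(r))

exists s. exists r. (~D(s) | ~D(r))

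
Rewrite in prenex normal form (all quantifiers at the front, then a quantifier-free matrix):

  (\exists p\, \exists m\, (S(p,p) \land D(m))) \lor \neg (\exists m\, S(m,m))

\exists p\, \exists m\, \forall z1\, (S(p,p) \land D(m) \lor \neg S(z1,z1))

Push ¬ through the quantifiers and connectives to reach negation normal form:
  (\exists p\, \exists m\, (S(p,p) \land D(m))) \lor (\forall m\, \neg S(m,m))
Give each quantifier a distinct variable: m↦z1.
  (\exists p\, \exists m\, (S(p,p) \land D(m))) \lor (\forall z1\, \neg S(z1,z1))
Finally move all quantifiers to the prefix:
  \exists p\, \exists m\, \forall z1\, (S(p,p) \land D(m) \lor \neg S(z1,z1))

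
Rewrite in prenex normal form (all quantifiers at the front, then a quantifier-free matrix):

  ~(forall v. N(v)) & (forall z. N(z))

Drive negations inward (¬∀x A ≡ ∃x ¬A, ¬∃x A ≡ ∀x ¬A, De Morgan for ∧/∨):
  (exists v. ~N(v)) & (forall z. N(z))
All bound variables are already distinct, so no renaming is needed.
Pull the quantifiers to the front (each side's bound variable is not free in the other side):
  exists v. forall z. (~N(v) & N(z))

exists v. forall z. (~N(v) & N(z))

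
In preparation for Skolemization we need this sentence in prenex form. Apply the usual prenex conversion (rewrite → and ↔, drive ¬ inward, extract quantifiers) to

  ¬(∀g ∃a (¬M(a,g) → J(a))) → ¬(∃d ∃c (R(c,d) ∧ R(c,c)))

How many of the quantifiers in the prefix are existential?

1

Rewrite implications/biconditionals: A → B as ¬A ∨ B.
  ¬¬(∀g ∃a (¬¬M(a,g) ∨ J(a))) ∨ ¬(∃d ∃c (R(c,d) ∧ R(c,c)))
Push ¬ through the quantifiers and connectives to reach negation normal form:
  (∀g ∃a (M(a,g) ∨ J(a))) ∨ (∀d ∀c (¬R(c,d) ∨ ¬R(c,c)))
Pull the quantifiers to the front (each side's bound variable is not free in the other side):
  ∀g ∃a ∀d ∀c (M(a,g) ∨ J(a) ∨ ¬R(c,d) ∨ ¬R(c,c))
The prefix is ∀g ∃a ∀d ∀c: 3 universal, 1 existential.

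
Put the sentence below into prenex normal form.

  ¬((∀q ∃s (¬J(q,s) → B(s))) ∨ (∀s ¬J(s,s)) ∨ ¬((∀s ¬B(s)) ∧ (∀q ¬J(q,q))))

Eliminate → and ↔ using ¬ and ∨.
  ¬((∀q ∃s (¬¬J(q,s) ∨ B(s))) ∨ (∀s ¬J(s,s)) ∨ ¬((∀s ¬B(s)) ∧ (∀q ¬J(q,q))))
Push ¬ through the quantifiers and connectives to reach negation normal form:
  (∃q ∀s (¬J(q,s) ∧ ¬B(s))) ∧ (∃s J(s,s)) ∧ (∀s ¬B(s)) ∧ (∀q ¬J(q,q))
Rename bound variables to avoid capture: s↦w, s↦b, q↦z1.
  (∃q ∀s (¬J(q,s) ∧ ¬B(s))) ∧ (∃w J(w,w)) ∧ (∀b ¬B(b)) ∧ (∀z1 ¬J(z1,z1))
Extract every quantifier outward, since the variables are now distinct and don't occur free across branches:
  ∃q ∀s ∃w ∀b ∀z1 (¬J(q,s) ∧ ¬B(s) ∧ J(w,w) ∧ ¬B(b) ∧ ¬J(z1,z1))

∃q ∀s ∃w ∀b ∀z1 (¬J(q,s) ∧ ¬B(s) ∧ J(w,w) ∧ ¬B(b) ∧ ¬J(z1,z1))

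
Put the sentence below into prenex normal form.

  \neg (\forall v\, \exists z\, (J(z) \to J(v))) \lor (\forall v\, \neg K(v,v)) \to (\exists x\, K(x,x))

\forall v\, \exists z\, \exists b\, \exists x\, ((\neg J(z) \lor J(v)) \land K(b,b) \lor K(x,x))

Rewrite implications/biconditionals: A → B as ¬A ∨ B.
  \neg (\neg (\forall v\, \exists z\, (\neg J(z) \lor J(v))) \lor (\forall v\, \neg K(v,v))) \lor (\exists x\, K(x,x))
Push ¬ through the quantifiers and connectives to reach negation normal form:
  (\forall v\, \exists z\, (\neg J(z) \lor J(v))) \land (\exists v\, K(v,v)) \lor (\exists x\, K(x,x))
Give each quantifier a distinct variable: v↦b.
  (\forall v\, \exists z\, (\neg J(z) \lor J(v))) \land (\exists b\, K(b,b)) \lor (\exists x\, K(x,x))
Extract every quantifier outward, since the variables are now distinct and don't occur free across branches:
  \forall v\, \exists z\, \exists b\, \exists x\, ((\neg J(z) \lor J(v)) \land K(b,b) \lor K(x,x))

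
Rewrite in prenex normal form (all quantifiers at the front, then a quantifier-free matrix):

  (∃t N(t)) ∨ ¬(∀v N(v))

∃t ∃v (N(t) ∨ ¬N(v))

Drive negations inward (¬∀x A ≡ ∃x ¬A, ¬∃x A ≡ ∀x ¬A, De Morgan for ∧/∨):
  (∃t N(t)) ∨ (∃v ¬N(v))
Finally move all quantifiers to the prefix:
  ∃t ∃v (N(t) ∨ ¬N(v))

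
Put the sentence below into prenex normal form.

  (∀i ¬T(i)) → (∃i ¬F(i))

Rewrite implications/biconditionals: A → B as ¬A ∨ B.
  ¬(∀i ¬T(i)) ∨ (∃i ¬F(i))
Push ¬ through the quantifiers and connectives to reach negation normal form:
  (∃i T(i)) ∨ (∃i ¬F(i))
Rename bound variables to avoid capture: i↦q.
  (∃i T(i)) ∨ (∃q ¬F(q))
Extract every quantifier outward, since the variables are now distinct and don't occur free across branches:
  ∃i ∃q (T(i) ∨ ¬F(q))

∃i ∃q (T(i) ∨ ¬F(q))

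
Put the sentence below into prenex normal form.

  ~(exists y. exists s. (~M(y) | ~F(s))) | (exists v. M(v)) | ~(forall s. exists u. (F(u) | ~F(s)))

Drive negations inward (¬∀x A ≡ ∃x ¬A, ¬∃x A ≡ ∀x ¬A, De Morgan for ∧/∨):
  (forall y. forall s. (M(y) & F(s))) | (exists v. M(v)) | (exists s. forall u. (~F(u) & F(s)))
Rename bound variables to avoid capture: s↦a.
  (forall y. forall s. (M(y) & F(s))) | (exists v. M(v)) | (exists a. forall u. (~F(u) & F(a)))
Pull the quantifiers to the front (each side's bound variable is not free in the other side):
  forall y. forall s. exists v. exists a. forall u. (M(y) & F(s) | M(v) | ~F(u) & F(a))

forall y. forall s. exists v. exists a. forall u. (M(y) & F(s) | M(v) | ~F(u) & F(a))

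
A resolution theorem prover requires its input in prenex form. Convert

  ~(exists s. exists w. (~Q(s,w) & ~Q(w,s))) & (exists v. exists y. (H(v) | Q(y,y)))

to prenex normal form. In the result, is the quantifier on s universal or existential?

Push ¬ through the quantifiers and connectives to reach negation normal form:
  (forall s. forall w. (Q(s,w) | Q(w,s))) & (exists v. exists y. (H(v) | Q(y,y)))
All bound variables are already distinct, so no renaming is needed.
Extract every quantifier outward, since the variables are now distinct and don't occur free across branches:
  forall s. forall w. exists v. exists y. ((Q(s,w) | Q(w,s)) & (H(v) | Q(y,y)))
The quantifier exists s sits under an odd number of negations, so it flips to forall s.

universal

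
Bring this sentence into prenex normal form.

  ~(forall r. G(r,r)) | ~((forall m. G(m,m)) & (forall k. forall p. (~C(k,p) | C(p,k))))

Move each ¬ inward, flipping quantifiers it crosses:
  (exists r. ~G(r,r)) | (exists m. ~G(m,m)) | (exists k. exists p. (C(k,p) & ~C(p,k)))
All bound variables are already distinct, so no renaming is needed.
Finally move all quantifiers to the prefix:
  exists r. exists m. exists k. exists p. (~G(r,r) | ~G(m,m) | C(k,p) & ~C(p,k))

exists r. exists m. exists k. exists p. (~G(r,r) | ~G(m,m) | C(k,p) & ~C(p,k))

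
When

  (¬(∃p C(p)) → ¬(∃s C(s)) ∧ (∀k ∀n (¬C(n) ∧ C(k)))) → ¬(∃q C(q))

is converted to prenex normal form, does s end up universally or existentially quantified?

existential

First replace A → B with ¬A ∨ B.
  ¬(¬¬(∃p C(p)) ∨ ¬(∃s C(s)) ∧ (∀k ∀n (¬C(n) ∧ C(k)))) ∨ ¬(∃q C(q))
Push ¬ through the quantifiers and connectives to reach negation normal form:
  (∀p ¬C(p)) ∧ ((∃s C(s)) ∨ (∃k ∃n (C(n) ∨ ¬C(k)))) ∨ (∀q ¬C(q))
All bound variables are already distinct, so no renaming is needed.
Finally move all quantifiers to the prefix:
  ∀p ∃s ∃k ∃n ∀q (¬C(p) ∧ (C(s) ∨ C(n) ∨ ¬C(k)) ∨ ¬C(q))
The quantifier ∃s sits under an even number of negations (counting the antecedent side of each →), so it remains existential.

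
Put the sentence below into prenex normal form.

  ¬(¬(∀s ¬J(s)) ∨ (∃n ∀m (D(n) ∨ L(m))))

Drive negations inward (¬∀x A ≡ ∃x ¬A, ¬∃x A ≡ ∀x ¬A, De Morgan for ∧/∨):
  (∀s ¬J(s)) ∧ (∀n ∃m (¬D(n) ∧ ¬L(m)))
All bound variables are already distinct, so no renaming is needed.
Pull the quantifiers to the front (each side's bound variable is not free in the other side):
  ∀s ∀n ∃m (¬J(s) ∧ ¬D(n) ∧ ¬L(m))

∀s ∀n ∃m (¬J(s) ∧ ¬D(n) ∧ ¬L(m))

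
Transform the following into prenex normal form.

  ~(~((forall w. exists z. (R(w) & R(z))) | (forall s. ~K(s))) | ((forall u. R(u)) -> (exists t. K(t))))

First replace A → B with ¬A ∨ B.
  ~(~((forall w. exists z. (R(w) & R(z))) | (forall s. ~K(s))) | ~(forall u. R(u)) | (exists t. K(t)))
Push ¬ through the quantifiers and connectives to reach negation normal form:
  ((forall w. exists z. (R(w) & R(z))) | (forall s. ~K(s))) & (forall u. R(u)) & (forall t. ~K(t))
Extract every quantifier outward, since the variables are now distinct and don't occur free across branches:
  forall w. exists z. forall s. forall u. forall t. ((R(w) & R(z) | ~K(s)) & R(u) & ~K(t))

forall w. exists z. forall s. forall u. forall t. ((R(w) & R(z) | ~K(s)) & R(u) & ~K(t))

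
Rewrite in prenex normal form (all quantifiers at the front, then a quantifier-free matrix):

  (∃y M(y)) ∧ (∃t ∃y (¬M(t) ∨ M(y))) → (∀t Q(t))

Eliminate → and ↔ using ¬ and ∨.
  ¬((∃y M(y)) ∧ (∃t ∃y (¬M(t) ∨ M(y)))) ∨ (∀t Q(t))
Push ¬ through the quantifiers and connectives to reach negation normal form:
  (∀y ¬M(y)) ∨ (∀t ∀y (M(t) ∧ ¬M(y))) ∨ (∀t Q(t))
Standardize variables apart so no two quantifiers bind the same name: y↦w, t↦x.
  (∀y ¬M(y)) ∨ (∀t ∀w (M(t) ∧ ¬M(w))) ∨ (∀x Q(x))
Pull the quantifiers to the front (each side's bound variable is not free in the other side):
  ∀y ∀t ∀w ∀x (¬M(y) ∨ M(t) ∧ ¬M(w) ∨ Q(x))

∀y ∀t ∀w ∀x (¬M(y) ∨ M(t) ∧ ¬M(w) ∨ Q(x))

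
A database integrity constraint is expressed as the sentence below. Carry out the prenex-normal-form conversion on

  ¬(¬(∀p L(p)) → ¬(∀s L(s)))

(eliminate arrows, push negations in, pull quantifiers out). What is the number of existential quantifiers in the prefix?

Rewrite implications/biconditionals: A → B as ¬A ∨ B.
  ¬(¬¬(∀p L(p)) ∨ ¬(∀s L(s)))
Push ¬ through the quantifiers and connectives to reach negation normal form:
  (∃p ¬L(p)) ∧ (∀s L(s))
Finally move all quantifiers to the prefix:
  ∃p ∀s (¬L(p) ∧ L(s))
The prefix is ∃p ∀s: 1 universal, 1 existential.

1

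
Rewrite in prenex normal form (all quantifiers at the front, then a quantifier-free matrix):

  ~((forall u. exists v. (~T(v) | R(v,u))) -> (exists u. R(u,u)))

Rewrite implications/biconditionals: A → B as ¬A ∨ B.
  ~(~(forall u. exists v. (~T(v) | R(v,u))) | (exists u. R(u,u)))
Move each ¬ inward, flipping quantifiers it crosses:
  (forall u. exists v. (~T(v) | R(v,u))) & (forall u. ~R(u,u))
Rename bound variables to avoid capture: u↦u1.
  (forall u. exists v. (~T(v) | R(v,u))) & (forall u1. ~R(u1,u1))
Finally move all quantifiers to the prefix:
  forall u. exists v. forall u1. ((~T(v) | R(v,u)) & ~R(u1,u1))

forall u. exists v. forall u1. ((~T(v) | R(v,u)) & ~R(u1,u1))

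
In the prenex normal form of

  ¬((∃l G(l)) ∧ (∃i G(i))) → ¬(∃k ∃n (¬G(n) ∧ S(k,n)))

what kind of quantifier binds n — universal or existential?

Eliminate → and ↔ using ¬ and ∨.
  ¬¬((∃l G(l)) ∧ (∃i G(i))) ∨ ¬(∃k ∃n (¬G(n) ∧ S(k,n)))
Move each ¬ inward, flipping quantifiers it crosses:
  (∃l G(l)) ∧ (∃i G(i)) ∨ (∀k ∀n (G(n) ∨ ¬S(k,n)))
All bound variables are already distinct, so no renaming is needed.
Finally move all quantifiers to the prefix:
  ∃l ∃i ∀k ∀n (G(l) ∧ G(i) ∨ G(n) ∨ ¬S(k,n))
The quantifier ∃n sits under an odd number of negations (counting the antecedent side of each →), so it flips to ∀n.

universal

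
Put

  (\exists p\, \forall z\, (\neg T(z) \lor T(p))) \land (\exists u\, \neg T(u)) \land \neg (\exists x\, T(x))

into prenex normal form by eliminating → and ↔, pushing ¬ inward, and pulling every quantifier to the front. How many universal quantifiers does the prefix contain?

2

Push ¬ through the quantifiers and connectives to reach negation normal form:
  (\exists p\, \forall z\, (\neg T(z) \lor T(p))) \land (\exists u\, \neg T(u)) \land (\forall x\, \neg T(x))
All bound variables are already distinct, so no renaming is needed.
Extract every quantifier outward, since the variables are now distinct and don't occur free across branches:
  \exists p\, \forall z\, \exists u\, \forall x\, ((\neg T(z) \lor T(p)) \land \neg T(u) \land \neg T(x))
The prefix is \exists p \forall z \exists u \forall x: 2 universal, 2 existential.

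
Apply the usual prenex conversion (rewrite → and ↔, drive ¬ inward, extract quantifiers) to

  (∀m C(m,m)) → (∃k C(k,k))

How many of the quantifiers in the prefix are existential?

Rewrite implications/biconditionals: A → B as ¬A ∨ B.
  ¬(∀m C(m,m)) ∨ (∃k C(k,k))
Move each ¬ inward, flipping quantifiers it crosses:
  (∃m ¬C(m,m)) ∨ (∃k C(k,k))
Extract every quantifier outward, since the variables are now distinct and don't occur free across branches:
  ∃m ∃k (¬C(m,m) ∨ C(k,k))
The prefix is ∃m ∃k: 0 universal, 2 existential.

2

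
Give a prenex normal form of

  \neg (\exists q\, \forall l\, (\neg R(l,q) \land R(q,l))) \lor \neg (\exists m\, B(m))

Push ¬ through the quantifiers and connectives to reach negation normal form:
  (\forall q\, \exists l\, (R(l,q) \lor \neg R(q,l))) \lor (\forall m\, \neg B(m))
All bound variables are already distinct, so no renaming is needed.
Finally move all quantifiers to the prefix:
  \forall q\, \exists l\, \forall m\, (R(l,q) \lor \neg R(q,l) \lor \neg B(m))

\forall q\, \exists l\, \forall m\, (R(l,q) \lor \neg R(q,l) \lor \neg B(m))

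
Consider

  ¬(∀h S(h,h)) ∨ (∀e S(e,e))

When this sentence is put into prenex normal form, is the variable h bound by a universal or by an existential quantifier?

Push ¬ through the quantifiers and connectives to reach negation normal form:
  (∃h ¬S(h,h)) ∨ (∀e S(e,e))
All bound variables are already distinct, so no renaming is needed.
Pull the quantifiers to the front (each side's bound variable is not free in the other side):
  ∃h ∀e (¬S(h,h) ∨ S(e,e))
The quantifier ∀h sits under an odd number of negations, so it flips to ∃h.

existential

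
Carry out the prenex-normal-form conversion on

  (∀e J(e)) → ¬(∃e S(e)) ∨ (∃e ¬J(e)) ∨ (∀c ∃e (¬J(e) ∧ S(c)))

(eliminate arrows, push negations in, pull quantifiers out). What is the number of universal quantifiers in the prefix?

2

Rewrite implications/biconditionals: A → B as ¬A ∨ B.
  ¬(∀e J(e)) ∨ ¬(∃e S(e)) ∨ (∃e ¬J(e)) ∨ (∀c ∃e (¬J(e) ∧ S(c)))
Push ¬ through the quantifiers and connectives to reach negation normal form:
  (∃e ¬J(e)) ∨ (∀e ¬S(e)) ∨ (∃e ¬J(e)) ∨ (∀c ∃e (¬J(e) ∧ S(c)))
Rename bound variables to avoid capture: e↦y, e↦z1, e↦b.
  (∃e ¬J(e)) ∨ (∀y ¬S(y)) ∨ (∃z1 ¬J(z1)) ∨ (∀c ∃b (¬J(b) ∧ S(c)))
Finally move all quantifiers to the prefix:
  ∃e ∀y ∃z1 ∀c ∃b (¬J(e) ∨ ¬S(y) ∨ ¬J(z1) ∨ ¬J(b) ∧ S(c))
The prefix is ∃e ∀y ∃z1 ∀c ∃b: 2 universal, 3 existential.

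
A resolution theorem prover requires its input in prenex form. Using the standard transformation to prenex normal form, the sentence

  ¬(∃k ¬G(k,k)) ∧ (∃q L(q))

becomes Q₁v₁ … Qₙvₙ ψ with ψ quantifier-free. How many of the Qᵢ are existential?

Move each ¬ inward, flipping quantifiers it crosses:
  (∀k G(k,k)) ∧ (∃q L(q))
All bound variables are already distinct, so no renaming is needed.
Extract every quantifier outward, since the variables are now distinct and don't occur free across branches:
  ∀k ∃q (G(k,k) ∧ L(q))
The prefix is ∀k ∃q: 1 universal, 1 existential.

1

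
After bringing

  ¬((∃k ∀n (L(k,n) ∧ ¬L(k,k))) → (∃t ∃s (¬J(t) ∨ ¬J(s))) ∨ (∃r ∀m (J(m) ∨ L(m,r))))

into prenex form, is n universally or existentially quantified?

First replace A → B with ¬A ∨ B.
  ¬(¬(∃k ∀n (L(k,n) ∧ ¬L(k,k))) ∨ (∃t ∃s (¬J(t) ∨ ¬J(s))) ∨ (∃r ∀m (J(m) ∨ L(m,r))))
Drive negations inward (¬∀x A ≡ ∃x ¬A, ¬∃x A ≡ ∀x ¬A, De Morgan for ∧/∨):
  (∃k ∀n (L(k,n) ∧ ¬L(k,k))) ∧ (∀t ∀s (J(t) ∧ J(s))) ∧ (∀r ∃m (¬J(m) ∧ ¬L(m,r)))
All bound variables are already distinct, so no renaming is needed.
Finally move all quantifiers to the prefix:
  ∃k ∀n ∀t ∀s ∀r ∃m (L(k,n) ∧ ¬L(k,k) ∧ J(t) ∧ J(s) ∧ ¬J(m) ∧ ¬L(m,r))
The quantifier ∀n sits under an even number of negations (counting the antecedent side of each →), so it remains universal.

universal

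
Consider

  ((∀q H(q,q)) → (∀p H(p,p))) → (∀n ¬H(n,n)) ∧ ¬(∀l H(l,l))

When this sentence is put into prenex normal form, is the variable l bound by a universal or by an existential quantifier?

First replace A → B with ¬A ∨ B.
  ¬(¬(∀q H(q,q)) ∨ (∀p H(p,p))) ∨ (∀n ¬H(n,n)) ∧ ¬(∀l H(l,l))
Move each ¬ inward, flipping quantifiers it crosses:
  (∀q H(q,q)) ∧ (∃p ¬H(p,p)) ∨ (∀n ¬H(n,n)) ∧ (∃l ¬H(l,l))
Extract every quantifier outward, since the variables are now distinct and don't occur free across branches:
  ∀q ∃p ∀n ∃l (H(q,q) ∧ ¬H(p,p) ∨ ¬H(n,n) ∧ ¬H(l,l))
The quantifier ∀l sits under an odd number of negations (counting the antecedent side of each →), so it flips to ∃l.

existential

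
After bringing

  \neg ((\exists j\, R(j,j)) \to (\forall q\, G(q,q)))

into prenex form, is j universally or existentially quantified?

Eliminate → and ↔ using ¬ and ∨.
  \neg (\neg (\exists j\, R(j,j)) \lor (\forall q\, G(q,q)))
Move each ¬ inward, flipping quantifiers it crosses:
  (\exists j\, R(j,j)) \land (\exists q\, \neg G(q,q))
All bound variables are already distinct, so no renaming is needed.
Extract every quantifier outward, since the variables are now distinct and don't occur free across branches:
  \exists j\, \exists q\, (R(j,j) \land \neg G(q,q))
The quantifier \exists j sits under an even number of negations (counting the antecedent side of each →), so it remains existential.

existential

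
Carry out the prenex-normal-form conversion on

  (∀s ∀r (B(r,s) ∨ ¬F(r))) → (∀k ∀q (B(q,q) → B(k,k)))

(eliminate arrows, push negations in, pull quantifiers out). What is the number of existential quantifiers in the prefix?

First replace A → B with ¬A ∨ B.
  ¬(∀s ∀r (B(r,s) ∨ ¬F(r))) ∨ (∀k ∀q (¬B(q,q) ∨ B(k,k)))
Push ¬ through the quantifiers and connectives to reach negation normal form:
  (∃s ∃r (¬B(r,s) ∧ F(r))) ∨ (∀k ∀q (¬B(q,q) ∨ B(k,k)))
All bound variables are already distinct, so no renaming is needed.
Pull the quantifiers to the front (each side's bound variable is not free in the other side):
  ∃s ∃r ∀k ∀q (¬B(r,s) ∧ F(r) ∨ ¬B(q,q) ∨ B(k,k))
The prefix is ∃s ∃r ∀k ∀q: 2 universal, 2 existential.

2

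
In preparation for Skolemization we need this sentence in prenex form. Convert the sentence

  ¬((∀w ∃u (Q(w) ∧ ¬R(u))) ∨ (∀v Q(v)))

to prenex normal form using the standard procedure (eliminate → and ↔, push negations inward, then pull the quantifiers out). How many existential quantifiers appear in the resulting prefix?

2

Push ¬ through the quantifiers and connectives to reach negation normal form:
  (∃w ∀u (¬Q(w) ∨ R(u))) ∧ (∃v ¬Q(v))
All bound variables are already distinct, so no renaming is needed.
Finally move all quantifiers to the prefix:
  ∃w ∀u ∃v ((¬Q(w) ∨ R(u)) ∧ ¬Q(v))
The prefix is ∃w ∀u ∃v: 1 universal, 2 existential.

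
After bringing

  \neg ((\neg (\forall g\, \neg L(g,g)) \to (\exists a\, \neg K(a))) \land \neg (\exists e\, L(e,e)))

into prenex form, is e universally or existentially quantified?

existential

First replace A → B with ¬A ∨ B.
  \neg ((\neg \neg (\forall g\, \neg L(g,g)) \lor (\exists a\, \neg K(a))) \land \neg (\exists e\, L(e,e)))
Push ¬ through the quantifiers and connectives to reach negation normal form:
  (\exists g\, L(g,g)) \land (\forall a\, K(a)) \lor (\exists e\, L(e,e))
Extract every quantifier outward, since the variables are now distinct and don't occur free across branches:
  \exists g\, \forall a\, \exists e\, (L(g,g) \land K(a) \lor L(e,e))
The quantifier \exists e sits under an even number of negations (counting the antecedent side of each →), so it remains existential.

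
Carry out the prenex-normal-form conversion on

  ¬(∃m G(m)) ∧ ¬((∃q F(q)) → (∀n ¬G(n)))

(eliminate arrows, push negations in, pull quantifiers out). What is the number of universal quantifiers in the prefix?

Rewrite implications/biconditionals: A → B as ¬A ∨ B.
  ¬(∃m G(m)) ∧ ¬(¬(∃q F(q)) ∨ (∀n ¬G(n)))
Push ¬ through the quantifiers and connectives to reach negation normal form:
  (∀m ¬G(m)) ∧ (∃q F(q)) ∧ (∃n G(n))
Extract every quantifier outward, since the variables are now distinct and don't occur free across branches:
  ∀m ∃q ∃n (¬G(m) ∧ F(q) ∧ G(n))
The prefix is ∀m ∃q ∃n: 1 universal, 2 existential.

1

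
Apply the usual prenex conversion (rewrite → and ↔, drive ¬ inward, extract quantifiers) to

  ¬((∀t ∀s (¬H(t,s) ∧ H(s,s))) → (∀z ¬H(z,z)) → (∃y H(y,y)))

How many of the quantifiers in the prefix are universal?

4

First replace A → B with ¬A ∨ B.
  ¬(¬(∀t ∀s (¬H(t,s) ∧ H(s,s))) ∨ ¬(∀z ¬H(z,z)) ∨ (∃y H(y,y)))
Drive negations inward (¬∀x A ≡ ∃x ¬A, ¬∃x A ≡ ∀x ¬A, De Morgan for ∧/∨):
  (∀t ∀s (¬H(t,s) ∧ H(s,s))) ∧ (∀z ¬H(z,z)) ∧ (∀y ¬H(y,y))
All bound variables are already distinct, so no renaming is needed.
Extract every quantifier outward, since the variables are now distinct and don't occur free across branches:
  ∀t ∀s ∀z ∀y (¬H(t,s) ∧ H(s,s) ∧ ¬H(z,z) ∧ ¬H(y,y))
The prefix is ∀t ∀s ∀z ∀y: 4 universal, 0 existential.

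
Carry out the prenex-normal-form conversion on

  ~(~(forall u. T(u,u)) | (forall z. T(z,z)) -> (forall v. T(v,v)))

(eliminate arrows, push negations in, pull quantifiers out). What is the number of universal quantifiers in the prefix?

Rewrite implications/biconditionals: A → B as ¬A ∨ B.
  ~(~(~(forall u. T(u,u)) | (forall z. T(z,z))) | (forall v. T(v,v)))
Move each ¬ inward, flipping quantifiers it crosses:
  ((exists u. ~T(u,u)) | (forall z. T(z,z))) & (exists v. ~T(v,v))
All bound variables are already distinct, so no renaming is needed.
Extract every quantifier outward, since the variables are now distinct and don't occur free across branches:
  exists u. forall z. exists v. ((~T(u,u) | T(z,z)) & ~T(v,v))
The prefix is exists u forall z exists v: 1 universal, 2 existential.

1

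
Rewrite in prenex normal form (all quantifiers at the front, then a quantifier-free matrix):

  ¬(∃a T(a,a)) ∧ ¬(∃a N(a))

∀a ∀r (¬T(a,a) ∧ ¬N(r))

Push ¬ through the quantifiers and connectives to reach negation normal form:
  (∀a ¬T(a,a)) ∧ (∀a ¬N(a))
Rename bound variables to avoid capture: a↦r.
  (∀a ¬T(a,a)) ∧ (∀r ¬N(r))
Extract every quantifier outward, since the variables are now distinct and don't occur free across branches:
  ∀a ∀r (¬T(a,a) ∧ ¬N(r))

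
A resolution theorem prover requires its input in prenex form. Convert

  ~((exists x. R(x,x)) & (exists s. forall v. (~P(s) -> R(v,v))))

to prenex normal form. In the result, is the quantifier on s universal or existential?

universal

Eliminate → and ↔ using ¬ and ∨.
  ~((exists x. R(x,x)) & (exists s. forall v. (~~P(s) | R(v,v))))
Push ¬ through the quantifiers and connectives to reach negation normal form:
  (forall x. ~R(x,x)) | (forall s. exists v. (~P(s) & ~R(v,v)))
All bound variables are already distinct, so no renaming is needed.
Pull the quantifiers to the front (each side's bound variable is not free in the other side):
  forall x. forall s. exists v. (~R(x,x) | ~P(s) & ~R(v,v))
The quantifier exists s sits under an odd number of negations (counting the antecedent side of each →), so it flips to forall s.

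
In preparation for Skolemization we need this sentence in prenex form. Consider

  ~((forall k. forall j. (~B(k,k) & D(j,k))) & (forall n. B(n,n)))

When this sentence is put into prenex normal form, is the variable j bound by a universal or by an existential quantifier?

existential

Push ¬ through the quantifiers and connectives to reach negation normal form:
  (exists k. exists j. (B(k,k) | ~D(j,k))) | (exists n. ~B(n,n))
Finally move all quantifiers to the prefix:
  exists k. exists j. exists n. (B(k,k) | ~D(j,k) | ~B(n,n))
The quantifier forall j sits under an odd number of negations, so it flips to exists j.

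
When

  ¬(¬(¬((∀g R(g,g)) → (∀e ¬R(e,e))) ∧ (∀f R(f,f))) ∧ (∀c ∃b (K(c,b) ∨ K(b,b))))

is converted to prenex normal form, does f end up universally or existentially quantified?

First replace A → B with ¬A ∨ B.
  ¬(¬(¬(¬(∀g R(g,g)) ∨ (∀e ¬R(e,e))) ∧ (∀f R(f,f))) ∧ (∀c ∃b (K(c,b) ∨ K(b,b))))
Drive negations inward (¬∀x A ≡ ∃x ¬A, ¬∃x A ≡ ∀x ¬A, De Morgan for ∧/∨):
  (∀g R(g,g)) ∧ (∃e R(e,e)) ∧ (∀f R(f,f)) ∨ (∃c ∀b (¬K(c,b) ∧ ¬K(b,b)))
Finally move all quantifiers to the prefix:
  ∀g ∃e ∀f ∃c ∀b (R(g,g) ∧ R(e,e) ∧ R(f,f) ∨ ¬K(c,b) ∧ ¬K(b,b))
The quantifier ∀f sits under an even number of negations (counting the antecedent side of each →), so it remains universal.

universal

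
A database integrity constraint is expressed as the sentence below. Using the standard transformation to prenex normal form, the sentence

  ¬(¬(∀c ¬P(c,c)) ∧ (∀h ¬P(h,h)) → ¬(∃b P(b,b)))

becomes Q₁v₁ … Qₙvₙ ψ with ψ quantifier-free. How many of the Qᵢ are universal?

Eliminate → and ↔ using ¬ and ∨.
  ¬(¬(¬(∀c ¬P(c,c)) ∧ (∀h ¬P(h,h))) ∨ ¬(∃b P(b,b)))
Drive negations inward (¬∀x A ≡ ∃x ¬A, ¬∃x A ≡ ∀x ¬A, De Morgan for ∧/∨):
  (∃c P(c,c)) ∧ (∀h ¬P(h,h)) ∧ (∃b P(b,b))
Extract every quantifier outward, since the variables are now distinct and don't occur free across branches:
  ∃c ∀h ∃b (P(c,c) ∧ ¬P(h,h) ∧ P(b,b))
The prefix is ∃c ∀h ∃b: 1 universal, 2 existential.

1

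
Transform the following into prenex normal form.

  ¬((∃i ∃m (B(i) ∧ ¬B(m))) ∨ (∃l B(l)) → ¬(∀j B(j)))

∃i ∃m ∃l ∀j ((B(i) ∧ ¬B(m) ∨ B(l)) ∧ B(j))

Eliminate → and ↔ using ¬ and ∨.
  ¬(¬((∃i ∃m (B(i) ∧ ¬B(m))) ∨ (∃l B(l))) ∨ ¬(∀j B(j)))
Push ¬ through the quantifiers and connectives to reach negation normal form:
  ((∃i ∃m (B(i) ∧ ¬B(m))) ∨ (∃l B(l))) ∧ (∀j B(j))
All bound variables are already distinct, so no renaming is needed.
Finally move all quantifiers to the prefix:
  ∃i ∃m ∃l ∀j ((B(i) ∧ ¬B(m) ∨ B(l)) ∧ B(j))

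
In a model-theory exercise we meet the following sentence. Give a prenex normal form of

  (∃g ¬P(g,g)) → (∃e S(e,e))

Rewrite implications/biconditionals: A → B as ¬A ∨ B.
  ¬(∃g ¬P(g,g)) ∨ (∃e S(e,e))
Move each ¬ inward, flipping quantifiers it crosses:
  (∀g P(g,g)) ∨ (∃e S(e,e))
All bound variables are already distinct, so no renaming is needed.
Pull the quantifiers to the front (each side's bound variable is not free in the other side):
  ∀g ∃e (P(g,g) ∨ S(e,e))

∀g ∃e (P(g,g) ∨ S(e,e))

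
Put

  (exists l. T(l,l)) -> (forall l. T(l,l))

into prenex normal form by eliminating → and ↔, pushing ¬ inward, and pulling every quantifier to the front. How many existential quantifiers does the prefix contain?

Eliminate → and ↔ using ¬ and ∨.
  ~(exists l. T(l,l)) | (forall l. T(l,l))
Push ¬ through the quantifiers and connectives to reach negation normal form:
  (forall l. ~T(l,l)) | (forall l. T(l,l))
Rename bound variables to avoid capture: l↦w.
  (forall l. ~T(l,l)) | (forall w. T(w,w))
Pull the quantifiers to the front (each side's bound variable is not free in the other side):
  forall l. forall w. (~T(l,l) | T(w,w))
The prefix is forall l forall w: 2 universal, 0 existential.

0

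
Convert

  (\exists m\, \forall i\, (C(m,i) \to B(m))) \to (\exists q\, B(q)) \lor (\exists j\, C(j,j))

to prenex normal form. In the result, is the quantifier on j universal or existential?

Eliminate → and ↔ using ¬ and ∨.
  \neg (\exists m\, \forall i\, (\neg C(m,i) \lor B(m))) \lor (\exists q\, B(q)) \lor (\exists j\, C(j,j))
Push ¬ through the quantifiers and connectives to reach negation normal form:
  (\forall m\, \exists i\, (C(m,i) \land \neg B(m))) \lor (\exists q\, B(q)) \lor (\exists j\, C(j,j))
All bound variables are already distinct, so no renaming is needed.
Finally move all quantifiers to the prefix:
  \forall m\, \exists i\, \exists q\, \exists j\, (C(m,i) \land \neg B(m) \lor B(q) \lor C(j,j))
The quantifier \exists j sits under an even number of negations (counting the antecedent side of each →), so it remains existential.

existential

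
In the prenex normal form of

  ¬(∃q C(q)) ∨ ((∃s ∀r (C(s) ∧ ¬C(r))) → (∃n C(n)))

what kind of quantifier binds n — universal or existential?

existential

Eliminate → and ↔ using ¬ and ∨.
  ¬(∃q C(q)) ∨ ¬(∃s ∀r (C(s) ∧ ¬C(r))) ∨ (∃n C(n))
Move each ¬ inward, flipping quantifiers it crosses:
  (∀q ¬C(q)) ∨ (∀s ∃r (¬C(s) ∨ C(r))) ∨ (∃n C(n))
All bound variables are already distinct, so no renaming is needed.
Finally move all quantifiers to the prefix:
  ∀q ∀s ∃r ∃n (¬C(q) ∨ ¬C(s) ∨ C(r) ∨ C(n))
The quantifier ∃n sits under an even number of negations (counting the antecedent side of each →), so it remains existential.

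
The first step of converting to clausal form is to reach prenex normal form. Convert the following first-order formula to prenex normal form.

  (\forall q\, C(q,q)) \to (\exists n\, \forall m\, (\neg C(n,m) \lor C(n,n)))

Rewrite implications/biconditionals: A → B as ¬A ∨ B.
  \neg (\forall q\, C(q,q)) \lor (\exists n\, \forall m\, (\neg C(n,m) \lor C(n,n)))
Drive negations inward (¬∀x A ≡ ∃x ¬A, ¬∃x A ≡ ∀x ¬A, De Morgan for ∧/∨):
  (\exists q\, \neg C(q,q)) \lor (\exists n\, \forall m\, (\neg C(n,m) \lor C(n,n)))
All bound variables are already distinct, so no renaming is needed.
Pull the quantifiers to the front (each side's bound variable is not free in the other side):
  \exists q\, \exists n\, \forall m\, (\neg C(q,q) \lor \neg C(n,m) \lor C(n,n))

\exists q\, \exists n\, \forall m\, (\neg C(q,q) \lor \neg C(n,m) \lor C(n,n))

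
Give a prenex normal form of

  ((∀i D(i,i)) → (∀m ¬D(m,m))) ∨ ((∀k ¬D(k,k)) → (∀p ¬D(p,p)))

∃i ∀m ∃k ∀p (¬D(i,i) ∨ ¬D(m,m) ∨ D(k,k) ∨ ¬D(p,p))

First replace A → B with ¬A ∨ B.
  ¬(∀i D(i,i)) ∨ (∀m ¬D(m,m)) ∨ ¬(∀k ¬D(k,k)) ∨ (∀p ¬D(p,p))
Move each ¬ inward, flipping quantifiers it crosses:
  (∃i ¬D(i,i)) ∨ (∀m ¬D(m,m)) ∨ (∃k D(k,k)) ∨ (∀p ¬D(p,p))
All bound variables are already distinct, so no renaming is needed.
Pull the quantifiers to the front (each side's bound variable is not free in the other side):
  ∃i ∀m ∃k ∀p (¬D(i,i) ∨ ¬D(m,m) ∨ D(k,k) ∨ ¬D(p,p))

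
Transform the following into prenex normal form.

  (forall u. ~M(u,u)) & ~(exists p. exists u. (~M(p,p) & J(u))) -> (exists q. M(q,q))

exists u. exists p. exists c. exists q. (M(u,u) | ~M(p,p) & J(c) | M(q,q))

Rewrite implications/biconditionals: A → B as ¬A ∨ B.
  ~((forall u. ~M(u,u)) & ~(exists p. exists u. (~M(p,p) & J(u)))) | (exists q. M(q,q))
Move each ¬ inward, flipping quantifiers it crosses:
  (exists u. M(u,u)) | (exists p. exists u. (~M(p,p) & J(u))) | (exists q. M(q,q))
Rename bound variables to avoid capture: u↦c.
  (exists u. M(u,u)) | (exists p. exists c. (~M(p,p) & J(c))) | (exists q. M(q,q))
Pull the quantifiers to the front (each side's bound variable is not free in the other side):
  exists u. exists p. exists c. exists q. (M(u,u) | ~M(p,p) & J(c) | M(q,q))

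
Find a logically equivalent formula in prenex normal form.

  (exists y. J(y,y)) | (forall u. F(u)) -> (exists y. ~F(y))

Eliminate → and ↔ using ¬ and ∨.
  ~((exists y. J(y,y)) | (forall u. F(u))) | (exists y. ~F(y))
Push ¬ through the quantifiers and connectives to reach negation normal form:
  (forall y. ~J(y,y)) & (exists u. ~F(u)) | (exists y. ~F(y))
Rename bound variables to avoid capture: y↦x1.
  (forall y. ~J(y,y)) & (exists u. ~F(u)) | (exists x1. ~F(x1))
Pull the quantifiers to the front (each side's bound variable is not free in the other side):
  forall y. exists u. exists x1. (~J(y,y) & ~F(u) | ~F(x1))

forall y. exists u. exists x1. (~J(y,y) & ~F(u) | ~F(x1))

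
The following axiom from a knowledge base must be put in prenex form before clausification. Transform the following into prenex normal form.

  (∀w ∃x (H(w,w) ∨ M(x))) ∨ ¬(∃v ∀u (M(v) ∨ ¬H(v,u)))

Move each ¬ inward, flipping quantifiers it crosses:
  (∀w ∃x (H(w,w) ∨ M(x))) ∨ (∀v ∃u (¬M(v) ∧ H(v,u)))
All bound variables are already distinct, so no renaming is needed.
Pull the quantifiers to the front (each side's bound variable is not free in the other side):
  ∀w ∃x ∀v ∃u (H(w,w) ∨ M(x) ∨ ¬M(v) ∧ H(v,u))

∀w ∃x ∀v ∃u (H(w,w) ∨ M(x) ∨ ¬M(v) ∧ H(v,u))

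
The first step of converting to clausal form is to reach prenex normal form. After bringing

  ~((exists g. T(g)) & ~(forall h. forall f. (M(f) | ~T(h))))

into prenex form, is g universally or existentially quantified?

Drive negations inward (¬∀x A ≡ ∃x ¬A, ¬∃x A ≡ ∀x ¬A, De Morgan for ∧/∨):
  (forall g. ~T(g)) | (forall h. forall f. (M(f) | ~T(h)))
All bound variables are already distinct, so no renaming is needed.
Finally move all quantifiers to the prefix:
  forall g. forall h. forall f. (~T(g) | M(f) | ~T(h))
The quantifier exists g sits under an odd number of negations, so it flips to forall g.

universal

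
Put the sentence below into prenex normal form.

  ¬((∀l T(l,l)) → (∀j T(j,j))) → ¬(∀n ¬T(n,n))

Rewrite implications/biconditionals: A → B as ¬A ∨ B.
  ¬¬(¬(∀l T(l,l)) ∨ (∀j T(j,j))) ∨ ¬(∀n ¬T(n,n))
Move each ¬ inward, flipping quantifiers it crosses:
  (∃l ¬T(l,l)) ∨ (∀j T(j,j)) ∨ (∃n T(n,n))
All bound variables are already distinct, so no renaming is needed.
Extract every quantifier outward, since the variables are now distinct and don't occur free across branches:
  ∃l ∀j ∃n (¬T(l,l) ∨ T(j,j) ∨ T(n,n))

∃l ∀j ∃n (¬T(l,l) ∨ T(j,j) ∨ T(n,n))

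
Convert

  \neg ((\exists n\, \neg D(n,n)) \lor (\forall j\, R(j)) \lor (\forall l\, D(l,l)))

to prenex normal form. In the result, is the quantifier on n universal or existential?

universal

Move each ¬ inward, flipping quantifiers it crosses:
  (\forall n\, D(n,n)) \land (\exists j\, \neg R(j)) \land (\exists l\, \neg D(l,l))
All bound variables are already distinct, so no renaming is needed.
Extract every quantifier outward, since the variables are now distinct and don't occur free across branches:
  \forall n\, \exists j\, \exists l\, (D(n,n) \land \neg R(j) \land \neg D(l,l))
The quantifier \exists n sits under an odd number of negations, so it flips to \forall n.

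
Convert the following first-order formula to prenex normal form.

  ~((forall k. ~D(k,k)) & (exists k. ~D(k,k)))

Move each ¬ inward, flipping quantifiers it crosses:
  (exists k. D(k,k)) | (forall k. D(k,k))
Rename bound variables to avoid capture: k↦x1.
  (exists k. D(k,k)) | (forall x1. D(x1,x1))
Pull the quantifiers to the front (each side's bound variable is not free in the other side):
  exists k. forall x1. (D(k,k) | D(x1,x1))

exists k. forall x1. (D(k,k) | D(x1,x1))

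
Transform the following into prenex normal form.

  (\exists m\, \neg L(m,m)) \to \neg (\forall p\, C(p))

Eliminate → and ↔ using ¬ and ∨.
  \neg (\exists m\, \neg L(m,m)) \lor \neg (\forall p\, C(p))
Push ¬ through the quantifiers and connectives to reach negation normal form:
  (\forall m\, L(m,m)) \lor (\exists p\, \neg C(p))
Extract every quantifier outward, since the variables are now distinct and don't occur free across branches:
  \forall m\, \exists p\, (L(m,m) \lor \neg C(p))

\forall m\, \exists p\, (L(m,m) \lor \neg C(p))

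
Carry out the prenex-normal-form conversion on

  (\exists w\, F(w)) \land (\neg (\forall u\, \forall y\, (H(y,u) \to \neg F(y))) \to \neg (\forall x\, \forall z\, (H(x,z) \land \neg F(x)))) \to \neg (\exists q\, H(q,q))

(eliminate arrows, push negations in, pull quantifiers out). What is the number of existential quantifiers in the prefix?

2

First replace A → B with ¬A ∨ B.
  \neg ((\exists w\, F(w)) \land (\neg \neg (\forall u\, \forall y\, (\neg H(y,u) \lor \neg F(y))) \lor \neg (\forall x\, \forall z\, (H(x,z) \land \neg F(x))))) \lor \neg (\exists q\, H(q,q))
Drive negations inward (¬∀x A ≡ ∃x ¬A, ¬∃x A ≡ ∀x ¬A, De Morgan for ∧/∨):
  (\forall w\, \neg F(w)) \lor (\exists u\, \exists y\, (H(y,u) \land F(y))) \land (\forall x\, \forall z\, (H(x,z) \land \neg F(x))) \lor (\forall q\, \neg H(q,q))
All bound variables are already distinct, so no renaming is needed.
Pull the quantifiers to the front (each side's bound variable is not free in the other side):
  \forall w\, \exists u\, \exists y\, \forall x\, \forall z\, \forall q\, (\neg F(w) \lor H(y,u) \land F(y) \land H(x,z) \land \neg F(x) \lor \neg H(q,q))
The prefix is \forall w \exists u \exists y \forall x \forall z \forall q: 4 universal, 2 existential.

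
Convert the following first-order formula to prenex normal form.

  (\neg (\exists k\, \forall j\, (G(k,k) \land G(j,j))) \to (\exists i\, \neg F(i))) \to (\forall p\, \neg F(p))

\forall k\, \exists j\, \forall i\, \forall p\, ((\neg G(k,k) \lor \neg G(j,j)) \land F(i) \lor \neg F(p))

Eliminate → and ↔ using ¬ and ∨.
  \neg (\neg \neg (\exists k\, \forall j\, (G(k,k) \land G(j,j))) \lor (\exists i\, \neg F(i))) \lor (\forall p\, \neg F(p))
Push ¬ through the quantifiers and connectives to reach negation normal form:
  (\forall k\, \exists j\, (\neg G(k,k) \lor \neg G(j,j))) \land (\forall i\, F(i)) \lor (\forall p\, \neg F(p))
Extract every quantifier outward, since the variables are now distinct and don't occur free across branches:
  \forall k\, \exists j\, \forall i\, \forall p\, ((\neg G(k,k) \lor \neg G(j,j)) \land F(i) \lor \neg F(p))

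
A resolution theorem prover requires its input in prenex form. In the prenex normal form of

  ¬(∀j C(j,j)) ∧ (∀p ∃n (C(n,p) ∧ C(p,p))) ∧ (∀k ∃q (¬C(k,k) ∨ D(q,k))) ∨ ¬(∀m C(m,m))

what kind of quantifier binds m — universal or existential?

existential

Move each ¬ inward, flipping quantifiers it crosses:
  (∃j ¬C(j,j)) ∧ (∀p ∃n (C(n,p) ∧ C(p,p))) ∧ (∀k ∃q (¬C(k,k) ∨ D(q,k))) ∨ (∃m ¬C(m,m))
All bound variables are already distinct, so no renaming is needed.
Pull the quantifiers to the front (each side's bound variable is not free in the other side):
  ∃j ∀p ∃n ∀k ∃q ∃m (¬C(j,j) ∧ C(n,p) ∧ C(p,p) ∧ (¬C(k,k) ∨ D(q,k)) ∨ ¬C(m,m))
The quantifier ∀m sits under an odd number of negations, so it flips to ∃m.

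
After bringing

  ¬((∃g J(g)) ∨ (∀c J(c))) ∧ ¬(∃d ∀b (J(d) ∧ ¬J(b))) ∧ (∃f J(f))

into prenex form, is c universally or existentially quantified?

Move each ¬ inward, flipping quantifiers it crosses:
  (∀g ¬J(g)) ∧ (∃c ¬J(c)) ∧ (∀d ∃b (¬J(d) ∨ J(b))) ∧ (∃f J(f))
All bound variables are already distinct, so no renaming is needed.
Pull the quantifiers to the front (each side's bound variable is not free in the other side):
  ∀g ∃c ∀d ∃b ∃f (¬J(g) ∧ ¬J(c) ∧ (¬J(d) ∨ J(b)) ∧ J(f))
The quantifier ∀c sits under an odd number of negations, so it flips to ∃c.

existential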